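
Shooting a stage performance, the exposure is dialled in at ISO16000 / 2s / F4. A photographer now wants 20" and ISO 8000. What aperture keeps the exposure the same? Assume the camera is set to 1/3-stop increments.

Shutter speed: 2 → 2.5 → 3.2 → 4 → 5 → 6 → 8 → 10 → 13 → 15 → 20 — 3 1/3 stops longer (brighter).
ISO: 16000 → 12800 → 10000 → 8000 — 1 stop lower (darker).
Net change so far: 2 1/3 stops brighter. Offset with the aperture: f/4 → f/4.5 → f/5 → f/5.6 → f/6.3 → f/7.1 → f/8 → f/9.

f/9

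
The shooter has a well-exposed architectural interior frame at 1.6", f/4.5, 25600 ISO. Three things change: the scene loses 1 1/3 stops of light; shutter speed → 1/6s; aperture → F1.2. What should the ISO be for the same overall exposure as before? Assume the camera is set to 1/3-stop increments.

Scene light: 1 1/3 stops darker.
Shutter speed: 1.6 → 1.3 → 1 → 0.8 → 0.6 → 0.5 → 0.4 → 0.3 → 1/4 → 1/5 → 1/6 — 3 1/3 stops faster (darker).
Aperture: f/4.5 → f/4 → f/3.5 → f/3.2 → f/2.8 → f/2.5 → f/2.2 → f/2 → f/1.8 → f/1.6 → f/1.4 → f/1.2 — 3 2/3 stops wider (brighter).
Net so far: 1 stop darker. ISO: 25600 → 32000 → 40000 → 51200.

ISO 51200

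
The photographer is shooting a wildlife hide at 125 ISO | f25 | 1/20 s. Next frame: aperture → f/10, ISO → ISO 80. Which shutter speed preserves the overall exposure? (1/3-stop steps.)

1/80s

Aperture: f/25 → f/22 → f/20 → f/18 → f/16 → f/14 → f/13 → f/11 → f/10 — 2 2/3 stops wider (brighter).
ISO: 125 → 100 → 80 — 2/3 stop dropped (darker).
Net change so far: 2 stops brighter. Offset with the shutter speed: 1/20 → 1/25 → 1/30 → 1/40 → 1/50 → 1/60 → 1/80.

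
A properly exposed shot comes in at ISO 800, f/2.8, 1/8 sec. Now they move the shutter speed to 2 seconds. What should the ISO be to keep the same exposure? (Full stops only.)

Shutter speed: 1/8 → 1/4 → 1/2 → 1 → 2 — 4 stops longer (brighter).
Need 4 stops darker from the ISO: 800 → 400 → 200 → 100 → 50.

ISO 50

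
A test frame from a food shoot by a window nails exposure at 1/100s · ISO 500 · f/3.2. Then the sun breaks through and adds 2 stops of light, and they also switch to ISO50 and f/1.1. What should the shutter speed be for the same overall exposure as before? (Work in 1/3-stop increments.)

1/320s

Scene light: 2 stops brighter.
ISO: 500 → 400 → 320 → 250 → 200 → 160 → 125 → 100 → 80 → 64 → 50 — 3 1/3 stops lower (darker).
Aperture: f/3.2 → f/2.8 → f/2.5 → f/2.2 → f/2 → f/1.8 → f/1.6 → f/1.4 → f/1.2 → f/1.1 — 3 stops wider (brighter).
Net so far: 1 2/3 stops brighter. Shutter speed: 1/100 → 1/125 → 1/160 → 1/200 → 1/250 → 1/320.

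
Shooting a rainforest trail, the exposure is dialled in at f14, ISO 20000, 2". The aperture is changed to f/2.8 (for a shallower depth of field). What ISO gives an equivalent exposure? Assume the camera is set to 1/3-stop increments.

Aperture: f/14 → f/13 → f/11 → f/10 → f/9 → f/8 → f/7.1 → f/6.3 → f/5.6 → f/5 → f/4.5 → f/4 → f/3.5 → f/3.2 → f/2.8 — 4 2/3 stops opened up (brighter).
Need 4 2/3 stops darker from the ISO: 20000 → 16000 → 12800 → 10000 → 8000 → 6400 → 5000 → 4000 → 3200 → 2500 → 2000 → 1600 → 1250 → 1000 → 800.

ISO 800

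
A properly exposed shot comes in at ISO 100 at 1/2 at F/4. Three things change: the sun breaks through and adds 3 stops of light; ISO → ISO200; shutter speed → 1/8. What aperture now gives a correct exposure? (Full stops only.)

f/8

Scene light: 3 stops brighter.
ISO: 100 → 200 — 1 stop raised (brighter).
Shutter speed: 1/2 → 1/4 → 1/8 — 2 stops faster (darker).
Net so far: 2 stops brighter. Aperture: f/4 → f/5.6 → f/8.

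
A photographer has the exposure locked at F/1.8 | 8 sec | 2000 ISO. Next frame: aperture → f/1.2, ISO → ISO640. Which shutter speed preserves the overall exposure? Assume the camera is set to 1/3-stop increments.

Aperture: f/1.8 → f/1.6 → f/1.4 → f/1.2 — 1 stop opened up (brighter).
ISO: 2000 → 1600 → 1250 → 1000 → 800 → 640 — 1 2/3 stops lower (darker).
Net change so far: 2/3 stop darker. Offset with the shutter speed: 8 → 10 → 13.

13 s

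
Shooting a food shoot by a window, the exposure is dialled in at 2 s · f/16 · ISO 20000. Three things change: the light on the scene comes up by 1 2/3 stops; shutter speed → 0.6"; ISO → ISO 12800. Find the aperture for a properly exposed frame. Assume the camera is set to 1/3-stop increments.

Scene light: 1 2/3 stops brighter.
Shutter speed: 2 → 1.6 → 1.3 → 1 → 0.8 → 0.6 — 1 2/3 stops faster (darker).
ISO: 20000 → 16000 → 12800 — 2/3 stop dropped (darker).
Net so far: 2/3 stop darker. Aperture: f/16 → f/14 → f/13.

f/13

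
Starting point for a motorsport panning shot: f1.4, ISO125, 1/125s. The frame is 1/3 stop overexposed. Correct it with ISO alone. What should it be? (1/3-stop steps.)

Overexposed by 1/3 stop → need 1/3 stop darker.
ISO: 125 → 100.

ISO 100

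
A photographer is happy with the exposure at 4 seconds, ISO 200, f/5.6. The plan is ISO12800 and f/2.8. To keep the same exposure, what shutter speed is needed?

1/60s

ISO: 200 → 400 → 800 → 1600 → 3200 → 6400 → 12800 — 6 stops higher (brighter).
Aperture: f/5.6 → f/4 → f/2.8 — 2 stops larger aperture (brighter).
Net change so far: 8 stops brighter. Offset with the shutter speed: 4 → 2 → 1 → 1/2 → 1/4 → 1/8 → 1/15 → 1/30 → 1/60.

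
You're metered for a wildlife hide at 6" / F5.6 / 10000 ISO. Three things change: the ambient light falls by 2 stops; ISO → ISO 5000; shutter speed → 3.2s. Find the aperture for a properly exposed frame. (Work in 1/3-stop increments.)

Scene light: 2 stops darker.
ISO: 10000 → 8000 → 6400 → 5000 — 1 stop lower (darker).
Shutter speed: 6 → 5 → 4 → 3.2 — 1 stop faster (darker).
Net so far: 4 stops darker. Aperture: f/5.6 → f/5 → f/4.5 → f/4 → f/3.5 → f/3.2 → f/2.8 → f/2.5 → f/2.2 → f/2 → f/1.8 → f/1.6 → f/1.4.

f/1.4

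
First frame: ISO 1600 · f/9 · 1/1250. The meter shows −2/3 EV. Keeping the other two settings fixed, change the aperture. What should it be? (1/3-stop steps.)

f/7.1

Underexposed by 2/3 stop → need 2/3 stop brighter.
Aperture: f/9 → f/8 → f/7.1.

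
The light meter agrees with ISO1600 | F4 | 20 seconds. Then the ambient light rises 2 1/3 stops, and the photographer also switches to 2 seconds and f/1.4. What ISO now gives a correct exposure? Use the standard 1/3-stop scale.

ISO 400

Scene light: 2 1/3 stops brighter.
Shutter speed: 20 → 15 → 13 → 10 → 8 → 6 → 5 → 4 → 3.2 → 2.5 → 2 — 3 1/3 stops faster (darker).
Aperture: f/4 → f/3.5 → f/3.2 → f/2.8 → f/2.5 → f/2.2 → f/2 → f/1.8 → f/1.6 → f/1.4 — 3 stops wider (brighter).
Net so far: 2 stops brighter. ISO: 1600 → 1250 → 1000 → 800 → 640 → 500 → 400.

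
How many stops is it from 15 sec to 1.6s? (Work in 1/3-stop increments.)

3 1/3 stops

15 → 13 → 10 → 8 → 6 → 5 → 4 → 3.2 → 2.5 → 2 → 1.6 — count the steps: 10 third-stops = 3 1/3 stops.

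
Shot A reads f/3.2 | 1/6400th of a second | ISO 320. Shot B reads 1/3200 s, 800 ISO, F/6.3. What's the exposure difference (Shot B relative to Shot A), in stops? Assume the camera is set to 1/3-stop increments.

Aperture: f/3.2 → f/3.5 → f/4 → f/4.5 → f/5 → f/5.6 → f/6.3 — 2 stops smaller aperture (darker).
Shutter speed: 1/6400 → 1/5000 → 1/4000 → 1/3200 — 1 stop longer (brighter).
ISO: 320 → 400 → 500 → 640 → 800 — 1 1/3 stops raised (brighter).
Net: −2 +1 +1 1/3 = +1/3 stops.

1/3 stop brighter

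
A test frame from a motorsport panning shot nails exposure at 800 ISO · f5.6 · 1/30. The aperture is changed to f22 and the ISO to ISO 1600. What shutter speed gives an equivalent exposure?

1/4s

Aperture: f/5.6 → f/8 → f/11 → f/16 → f/22 — 4 stops narrower (darker).
ISO: 800 → 1600 — 1 stop higher (brighter).
Net change so far: 3 stops darker. Offset with the shutter speed: 1/30 → 1/15 → 1/8 → 1/4.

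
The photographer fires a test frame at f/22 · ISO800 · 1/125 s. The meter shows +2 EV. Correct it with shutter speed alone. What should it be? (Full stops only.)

1/500s

Overexposed by 2 stops → need 2 stops darker.
Shutter speed: 1/125 → 1/250 → 1/500.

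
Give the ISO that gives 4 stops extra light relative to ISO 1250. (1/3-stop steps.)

ISO: 1250 → 1600 → 2000 → 2500 → 3200 → 4000 → 5000 → 6400 → 8000 → 10000 → 12800 → 16000 → 20000 — 4 stops raised (brighter).

ISO 20000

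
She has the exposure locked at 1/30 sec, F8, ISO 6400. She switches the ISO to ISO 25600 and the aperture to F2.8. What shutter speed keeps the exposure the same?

ISO: 6400 → 12800 → 25600 — 2 stops higher (brighter).
Aperture: f/8 → f/5.6 → f/4 → f/2.8 — 3 stops opened up (brighter).
Net change so far: 5 stops brighter. Offset with the shutter speed: 1/30 → 1/60 → 1/125 → 1/250 → 1/500 → 1/1000.

1/1000s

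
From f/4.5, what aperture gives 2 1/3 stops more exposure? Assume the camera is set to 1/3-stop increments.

Aperture: f/4.5 → f/4 → f/3.5 → f/3.2 → f/2.8 → f/2.5 → f/2.2 → f/2 — 2 1/3 stops wider (brighter).

f/2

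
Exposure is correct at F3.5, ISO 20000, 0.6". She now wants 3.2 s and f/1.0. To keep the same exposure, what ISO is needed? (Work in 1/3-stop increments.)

ISO 320

Shutter speed: 0.6 → 0.8 → 1 → 1.3 → 1.6 → 2 → 2.5 → 3.2 — 2 1/3 stops longer (brighter).
Aperture: f/3.5 → f/3.2 → f/2.8 → f/2.5 → f/2.2 → f/2 → f/1.8 → f/1.6 → f/1.4 → f/1.2 → f/1.1 → f/1.0 — 3 2/3 stops wider (brighter).
Net change so far: 6 stops brighter. Offset with the ISO: 20000 → 16000 → 12800 → 10000 → 8000 → 6400 → 5000 → 4000 → 3200 → 2500 → 2000 → 1600 → 1250 → 1000 → 800 → 640 → 500 → 400 → 320.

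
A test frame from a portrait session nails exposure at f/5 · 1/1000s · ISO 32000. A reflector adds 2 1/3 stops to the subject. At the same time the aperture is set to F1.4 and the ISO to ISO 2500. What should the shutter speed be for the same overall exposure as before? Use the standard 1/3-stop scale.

Scene light: 2 1/3 stops brighter.
Aperture: f/5 → f/4.5 → f/4 → f/3.5 → f/3.2 → f/2.8 → f/2.5 → f/2.2 → f/2 → f/1.8 → f/1.6 → f/1.4 — 3 2/3 stops wider (brighter).
ISO: 32000 → 25600 → 20000 → 16000 → 12800 → 10000 → 8000 → 6400 → 5000 → 4000 → 3200 → 2500 — 3 2/3 stops dropped (darker).
Net so far: 2 1/3 stops brighter. Shutter speed: 1/1000 → 1/1250 → 1/1600 → 1/2000 → 1/2500 → 1/3200 → 1/4000 → 1/5000.

1/5000s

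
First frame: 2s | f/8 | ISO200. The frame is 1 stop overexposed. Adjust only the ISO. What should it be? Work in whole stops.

Overexposed by 1 stop → need 1 stop darker.
ISO: 200 → 100.

ISO 100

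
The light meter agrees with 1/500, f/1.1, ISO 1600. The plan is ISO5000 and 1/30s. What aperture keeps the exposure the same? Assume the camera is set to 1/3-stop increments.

f/8

ISO: 1600 → 2000 → 2500 → 3200 → 4000 → 5000 — 1 2/3 stops raised (brighter).
Shutter speed: 1/500 → 1/400 → 1/320 → 1/250 → 1/200 → 1/160 → 1/125 → 1/100 → 1/80 → 1/60 → 1/50 → 1/40 → 1/30 — 4 stops slower (brighter).
Net change so far: 5 2/3 stops brighter. Offset with the aperture: f/1.1 → f/1.2 → f/1.4 → f/1.6 → f/1.8 → f/2 → f/2.2 → f/2.5 → f/2.8 → f/3.2 → f/3.5 → f/4 → f/4.5 → f/5 → f/5.6 → f/6.3 → f/7.1 → f/8.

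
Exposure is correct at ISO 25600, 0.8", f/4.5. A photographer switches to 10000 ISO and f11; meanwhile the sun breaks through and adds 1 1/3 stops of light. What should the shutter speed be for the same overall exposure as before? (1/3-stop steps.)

Scene light: 1 1/3 stops brighter.
ISO: 25600 → 20000 → 16000 → 12800 → 10000 — 1 1/3 stops lower (darker).
Aperture: f/4.5 → f/5 → f/5.6 → f/6.3 → f/7.1 → f/8 → f/9 → f/10 → f/11 — 2 2/3 stops stopped down (darker).
Net so far: 2 2/3 stops darker. Shutter speed: 0.8 → 1 → 1.3 → 1.6 → 2 → 2.5 → 3.2 → 4 → 5.

5 s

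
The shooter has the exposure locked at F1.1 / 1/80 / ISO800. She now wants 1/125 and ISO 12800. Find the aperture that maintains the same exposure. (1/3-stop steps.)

Shutter speed: 1/80 → 1/100 → 1/125 — 2/3 stop faster (darker).
ISO: 800 → 1000 → 1250 → 1600 → 2000 → 2500 → 3200 → 4000 → 5000 → 6400 → 8000 → 10000 → 12800 — 4 stops raised (brighter).
Net change so far: 3 1/3 stops brighter. Offset with the aperture: f/1.1 → f/1.2 → f/1.4 → f/1.6 → f/1.8 → f/2 → f/2.2 → f/2.5 → f/2.8 → f/3.2 → f/3.5.

f/3.5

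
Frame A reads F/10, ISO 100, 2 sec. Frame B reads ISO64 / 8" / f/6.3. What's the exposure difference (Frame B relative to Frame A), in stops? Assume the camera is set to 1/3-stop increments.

2 2/3 stops brighter

Aperture: f/10 → f/9 → f/8 → f/7.1 → f/6.3 — 1 1/3 stops larger aperture (brighter).
Shutter speed: 2 → 2.5 → 3.2 → 4 → 5 → 6 → 8 — 2 stops longer (brighter).
ISO: 100 → 80 → 64 — 2/3 stop dropped (darker).
Net: +1 1/3 +2 −2/3 = +2 2/3 stops.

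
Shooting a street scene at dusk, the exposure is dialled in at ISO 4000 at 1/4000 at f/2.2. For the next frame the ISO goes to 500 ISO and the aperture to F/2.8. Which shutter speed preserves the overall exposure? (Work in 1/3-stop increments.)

ISO: 4000 → 3200 → 2500 → 2000 → 1600 → 1250 → 1000 → 800 → 640 → 500 — 3 stops lower (darker).
Aperture: f/2.2 → f/2.5 → f/2.8 — 2/3 stop smaller aperture (darker).
Net change so far: 3 2/3 stops darker. Offset with the shutter speed: 1/4000 → 1/3200 → 1/2500 → 1/2000 → 1/1600 → 1/1250 → 1/1000 → 1/800 → 1/640 → 1/500 → 1/400 → 1/320.

1/320s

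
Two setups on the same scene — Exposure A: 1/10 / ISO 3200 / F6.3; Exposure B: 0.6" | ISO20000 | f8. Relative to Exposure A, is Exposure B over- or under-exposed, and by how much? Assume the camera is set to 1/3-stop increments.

4 2/3 stops brighter

Aperture: f/6.3 → f/7.1 → f/8 — 2/3 stop narrower (darker).
Shutter speed: 1/10 → 1/8 → 1/6 → 1/5 → 1/4 → 0.3 → 0.4 → 0.5 → 0.6 — 2 2/3 stops slower (brighter).
ISO: 3200 → 4000 → 5000 → 6400 → 8000 → 10000 → 12800 → 16000 → 20000 — 2 2/3 stops raised (brighter).
Net: −2/3 +2 2/3 +2 2/3 = +4 2/3 stops.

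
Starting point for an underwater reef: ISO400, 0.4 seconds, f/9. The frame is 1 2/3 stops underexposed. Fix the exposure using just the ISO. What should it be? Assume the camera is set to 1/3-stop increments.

ISO 1250

Underexposed by 1 2/3 stops → need 1 2/3 stops brighter.
ISO: 400 → 500 → 640 → 800 → 1000 → 1250.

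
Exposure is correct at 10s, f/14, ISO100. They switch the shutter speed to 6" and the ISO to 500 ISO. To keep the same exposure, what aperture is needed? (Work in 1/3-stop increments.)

f/25

Shutter speed: 10 → 8 → 6 — 2/3 stop shorter (darker).
ISO: 100 → 125 → 160 → 200 → 250 → 320 → 400 → 500 — 2 1/3 stops raised (brighter).
Net change so far: 1 2/3 stops brighter. Offset with the aperture: f/14 → f/16 → f/18 → f/20 → f/22 → f/25.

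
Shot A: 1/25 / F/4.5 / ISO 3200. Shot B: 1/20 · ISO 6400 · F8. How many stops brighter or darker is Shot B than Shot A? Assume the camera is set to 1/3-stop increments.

Aperture: f/4.5 → f/5 → f/5.6 → f/6.3 → f/7.1 → f/8 — 1 2/3 stops narrower (darker).
Shutter speed: 1/25 → 1/20 — 1/3 stop slower (brighter).
ISO: 3200 → 4000 → 5000 → 6400 — 1 stop higher (brighter).
Net: −1 2/3 +1/3 +1 = −1/3 stops.

1/3 stop darker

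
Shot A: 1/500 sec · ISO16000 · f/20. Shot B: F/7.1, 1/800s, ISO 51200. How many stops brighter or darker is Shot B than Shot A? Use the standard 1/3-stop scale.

4 stops brighter

Aperture: f/20 → f/18 → f/16 → f/14 → f/13 → f/11 → f/10 → f/9 → f/8 → f/7.1 — 3 stops opened up (brighter).
Shutter speed: 1/500 → 1/640 → 1/800 — 2/3 stop shorter (darker).
ISO: 16000 → 20000 → 25600 → 32000 → 40000 → 51200 — 1 2/3 stops raised (brighter).
Net: +3 −2/3 +1 2/3 = +4 stops.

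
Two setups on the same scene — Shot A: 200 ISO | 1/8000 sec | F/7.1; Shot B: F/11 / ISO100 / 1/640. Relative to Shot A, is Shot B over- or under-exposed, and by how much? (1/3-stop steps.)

Aperture: f/7.1 → f/8 → f/9 → f/10 → f/11 — 1 1/3 stops narrower (darker).
Shutter speed: 1/8000 → 1/6400 → 1/5000 → 1/4000 → 1/3200 → 1/2500 → 1/2000 → 1/1600 → 1/1250 → 1/1000 → 1/800 → 1/640 — 3 2/3 stops slower (brighter).
ISO: 200 → 160 → 125 → 100 — 1 stop lower (darker).
Net: −1 1/3 +3 2/3 −1 = +1 1/3 stops.

1 1/3 stops brighter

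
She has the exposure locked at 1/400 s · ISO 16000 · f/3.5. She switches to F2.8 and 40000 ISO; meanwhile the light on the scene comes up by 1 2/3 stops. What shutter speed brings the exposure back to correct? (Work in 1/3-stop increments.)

1/5000s

Scene light: 1 2/3 stops brighter.
Aperture: f/3.5 → f/3.2 → f/2.8 — 2/3 stop wider (brighter).
ISO: 16000 → 20000 → 25600 → 32000 → 40000 — 1 1/3 stops higher (brighter).
Net so far: 3 2/3 stops brighter. Shutter speed: 1/400 → 1/500 → 1/640 → 1/800 → 1/1000 → 1/1250 → 1/1600 → 1/2000 → 1/2500 → 1/3200 → 1/4000 → 1/5000.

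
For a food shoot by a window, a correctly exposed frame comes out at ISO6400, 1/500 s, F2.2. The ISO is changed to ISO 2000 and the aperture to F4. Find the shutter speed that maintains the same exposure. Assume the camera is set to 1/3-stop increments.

ISO: 6400 → 5000 → 4000 → 3200 → 2500 → 2000 — 1 2/3 stops dropped (darker).
Aperture: f/2.2 → f/2.5 → f/2.8 → f/3.2 → f/3.5 → f/4 — 1 2/3 stops smaller aperture (darker).
Net change so far: 3 1/3 stops darker. Offset with the shutter speed: 1/500 → 1/400 → 1/320 → 1/250 → 1/200 → 1/160 → 1/125 → 1/100 → 1/80 → 1/60 → 1/50.

1/50s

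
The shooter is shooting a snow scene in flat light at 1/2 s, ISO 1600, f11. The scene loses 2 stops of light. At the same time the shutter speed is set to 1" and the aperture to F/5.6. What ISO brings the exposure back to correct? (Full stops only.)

ISO 800

Scene light: 2 stops darker.
Shutter speed: 1/2 → 1 — 1 stop slower (brighter).
Aperture: f/11 → f/8 → f/5.6 — 2 stops larger aperture (brighter).
Net so far: 1 stop brighter. ISO: 1600 → 800.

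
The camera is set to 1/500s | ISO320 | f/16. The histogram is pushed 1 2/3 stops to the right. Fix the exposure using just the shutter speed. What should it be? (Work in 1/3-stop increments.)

Overexposed by 1 2/3 stops → need 1 2/3 stops darker.
Shutter speed: 1/500 → 1/640 → 1/800 → 1/1000 → 1/1250 → 1/1600.

1/1600s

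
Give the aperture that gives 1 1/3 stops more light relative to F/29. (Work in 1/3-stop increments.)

f/18

Aperture: f/29 → f/25 → f/22 → f/20 → f/18 — 1 1/3 stops opened up (brighter).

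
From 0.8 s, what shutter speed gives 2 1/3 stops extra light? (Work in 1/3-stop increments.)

Shutter speed: 0.8 → 1 → 1.3 → 1.6 → 2 → 2.5 → 3.2 → 4 — 2 1/3 stops slower (brighter).

4 s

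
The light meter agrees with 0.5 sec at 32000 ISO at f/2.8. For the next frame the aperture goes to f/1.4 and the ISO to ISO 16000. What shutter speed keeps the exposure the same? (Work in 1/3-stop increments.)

Aperture: f/2.8 → f/2.5 → f/2.2 → f/2 → f/1.8 → f/1.6 → f/1.4 — 2 stops larger aperture (brighter).
ISO: 32000 → 25600 → 20000 → 16000 — 1 stop dropped (darker).
Net change so far: 1 stop brighter. Offset with the shutter speed: 0.5 → 0.4 → 0.3 → 1/4.

1/4s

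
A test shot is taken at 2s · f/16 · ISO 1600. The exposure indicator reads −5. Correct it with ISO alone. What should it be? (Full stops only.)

ISO 51200

Underexposed by 5 stops → need 5 stops brighter.
ISO: 1600 → 3200 → 6400 → 12800 → 25600 → 51200.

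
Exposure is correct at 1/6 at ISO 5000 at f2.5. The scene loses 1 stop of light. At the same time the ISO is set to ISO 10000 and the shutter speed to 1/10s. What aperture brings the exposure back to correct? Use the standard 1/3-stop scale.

f/2

Scene light: 1 stop darker.
ISO: 5000 → 6400 → 8000 → 10000 — 1 stop raised (brighter).
Shutter speed: 1/6 → 1/8 → 1/10 — 2/3 stop faster (darker).
Net so far: 2/3 stop darker. Aperture: f/2.5 → f/2.2 → f/2.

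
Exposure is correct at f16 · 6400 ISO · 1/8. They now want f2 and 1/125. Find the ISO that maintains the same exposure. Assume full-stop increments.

Aperture: f/16 → f/11 → f/8 → f/5.6 → f/4 → f/2.8 → f/2 — 6 stops opened up (brighter).
Shutter speed: 1/8 → 1/15 → 1/30 → 1/60 → 1/125 — 4 stops shorter (darker).
Net change so far: 2 stops brighter. Offset with the ISO: 6400 → 3200 → 1600.

ISO 1600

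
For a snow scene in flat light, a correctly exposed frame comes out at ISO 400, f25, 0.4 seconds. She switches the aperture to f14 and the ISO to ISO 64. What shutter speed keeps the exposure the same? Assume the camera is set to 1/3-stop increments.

Aperture: f/25 → f/22 → f/20 → f/18 → f/16 → f/14 — 1 2/3 stops wider (brighter).
ISO: 400 → 320 → 250 → 200 → 160 → 125 → 100 → 80 → 64 — 2 2/3 stops dropped (darker).
Net change so far: 1 stop darker. Offset with the shutter speed: 0.4 → 0.5 → 0.6 → 0.8.

0.8 s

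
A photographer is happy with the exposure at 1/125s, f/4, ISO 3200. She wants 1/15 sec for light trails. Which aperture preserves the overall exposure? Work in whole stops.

Shutter speed: 1/125 → 1/60 → 1/30 → 1/15 — 3 stops longer (brighter).
Need 3 stops darker from the aperture: f/4 → f/5.6 → f/8 → f/11.

f/11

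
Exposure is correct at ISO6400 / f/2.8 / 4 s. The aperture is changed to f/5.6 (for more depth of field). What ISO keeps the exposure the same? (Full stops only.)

Aperture: f/2.8 → f/4 → f/5.6 — 2 stops narrower (darker).
Need 2 stops brighter from the ISO: 6400 → 12800 → 25600.

ISO 25600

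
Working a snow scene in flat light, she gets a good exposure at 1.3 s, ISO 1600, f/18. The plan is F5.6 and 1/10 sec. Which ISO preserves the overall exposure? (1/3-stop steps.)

ISO 2000

Aperture: f/18 → f/16 → f/14 → f/13 → f/11 → f/10 → f/9 → f/8 → f/7.1 → f/6.3 → f/5.6 — 3 1/3 stops larger aperture (brighter).
Shutter speed: 1.3 → 1 → 0.8 → 0.6 → 0.5 → 0.4 → 0.3 → 1/4 → 1/5 → 1/6 → 1/8 → 1/10 — 3 2/3 stops faster (darker).
Net change so far: 1/3 stop darker. Offset with the ISO: 1600 → 2000.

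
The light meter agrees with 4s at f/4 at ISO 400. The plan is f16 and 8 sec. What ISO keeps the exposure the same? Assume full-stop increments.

ISO 3200

Aperture: f/4 → f/5.6 → f/8 → f/11 → f/16 — 4 stops smaller aperture (darker).
Shutter speed: 4 → 8 — 1 stop longer (brighter).
Net change so far: 3 stops darker. Offset with the ISO: 400 → 800 → 1600 → 3200.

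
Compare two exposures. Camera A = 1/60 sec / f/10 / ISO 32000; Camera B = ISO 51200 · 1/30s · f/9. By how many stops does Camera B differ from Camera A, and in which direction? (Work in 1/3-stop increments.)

2 stops brighter

Aperture: f/10 → f/9 — 1/3 stop larger aperture (brighter).
Shutter speed: 1/60 → 1/50 → 1/40 → 1/30 — 1 stop slower (brighter).
ISO: 32000 → 40000 → 51200 — 2/3 stop raised (brighter).
Net: +1/3 +1 +2/3 = +2 stops.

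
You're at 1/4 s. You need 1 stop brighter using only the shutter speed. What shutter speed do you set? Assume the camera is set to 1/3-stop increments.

Shutter speed: 1/4 → 0.3 → 0.4 → 0.5 — 1 stop slower (brighter).

0.5 s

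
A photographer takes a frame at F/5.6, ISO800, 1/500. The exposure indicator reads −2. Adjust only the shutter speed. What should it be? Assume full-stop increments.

1/125s

Underexposed by 2 stops → need 2 stops brighter.
Shutter speed: 1/500 → 1/250 → 1/125.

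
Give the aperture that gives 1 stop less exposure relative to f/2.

f/2.8

Aperture: f/2 → f/2.8 — 1 stop smaller aperture (darker).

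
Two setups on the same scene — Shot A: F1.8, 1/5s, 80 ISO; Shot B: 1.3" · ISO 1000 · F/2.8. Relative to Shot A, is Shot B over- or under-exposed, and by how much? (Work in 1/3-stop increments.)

5 stops brighter

Aperture: f/1.8 → f/2 → f/2.2 → f/2.5 → f/2.8 — 1 1/3 stops smaller aperture (darker).
Shutter speed: 1/5 → 1/4 → 0.3 → 0.4 → 0.5 → 0.6 → 0.8 → 1 → 1.3 — 2 2/3 stops longer (brighter).
ISO: 80 → 100 → 125 → 160 → 200 → 250 → 320 → 400 → 500 → 640 → 800 → 1000 — 3 2/3 stops higher (brighter).
Net: −1 1/3 +2 2/3 +3 2/3 = +5 stops.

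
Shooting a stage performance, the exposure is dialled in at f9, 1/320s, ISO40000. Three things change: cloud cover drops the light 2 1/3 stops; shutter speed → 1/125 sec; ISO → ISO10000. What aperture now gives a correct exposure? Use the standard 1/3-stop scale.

Scene light: 2 1/3 stops darker.
Shutter speed: 1/320 → 1/250 → 1/200 → 1/160 → 1/125 — 1 1/3 stops slower (brighter).
ISO: 40000 → 32000 → 25600 → 20000 → 16000 → 12800 → 10000 — 2 stops dropped (darker).
Net so far: 3 stops darker. Aperture: f/9 → f/8 → f/7.1 → f/6.3 → f/5.6 → f/5 → f/4.5 → f/4 → f/3.5 → f/3.2.

f/3.2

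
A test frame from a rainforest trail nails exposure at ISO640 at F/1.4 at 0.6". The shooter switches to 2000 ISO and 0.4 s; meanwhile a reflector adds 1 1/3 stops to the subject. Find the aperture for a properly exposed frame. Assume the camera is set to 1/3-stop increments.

f/3.2

Scene light: 1 1/3 stops brighter.
ISO: 640 → 800 → 1000 → 1250 → 1600 → 2000 — 1 2/3 stops higher (brighter).
Shutter speed: 0.6 → 0.5 → 0.4 — 2/3 stop faster (darker).
Net so far: 2 1/3 stops brighter. Aperture: f/1.4 → f/1.6 → f/1.8 → f/2 → f/2.2 → f/2.5 → f/2.8 → f/3.2.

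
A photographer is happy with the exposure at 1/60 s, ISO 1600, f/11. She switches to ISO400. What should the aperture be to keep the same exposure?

f/5.6

ISO: 1600 → 800 → 400 — 2 stops dropped (darker).
Need 2 stops brighter from the aperture: f/11 → f/8 → f/5.6.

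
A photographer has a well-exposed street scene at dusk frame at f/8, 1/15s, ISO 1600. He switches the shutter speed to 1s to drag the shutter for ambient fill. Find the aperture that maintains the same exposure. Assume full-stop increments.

f/32

Shutter speed: 1/15 → 1/8 → 1/4 → 1/2 → 1 — 4 stops slower (brighter).
Need 4 stops darker from the aperture: f/8 → f/11 → f/16 → f/22 → f/32.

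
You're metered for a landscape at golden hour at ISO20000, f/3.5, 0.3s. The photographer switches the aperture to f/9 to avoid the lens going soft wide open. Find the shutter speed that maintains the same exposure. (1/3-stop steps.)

Aperture: f/3.5 → f/4 → f/4.5 → f/5 → f/5.6 → f/6.3 → f/7.1 → f/8 → f/9 — 2 2/3 stops narrower (darker).
Need 2 2/3 stops brighter from the shutter speed: 0.3 → 0.4 → 0.5 → 0.6 → 0.8 → 1 → 1.3 → 1.6 → 2.

2 s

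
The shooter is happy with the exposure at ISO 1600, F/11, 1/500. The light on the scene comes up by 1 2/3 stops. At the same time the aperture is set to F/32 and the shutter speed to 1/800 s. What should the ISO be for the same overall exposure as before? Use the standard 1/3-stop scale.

Scene light: 1 2/3 stops brighter.
Aperture: f/11 → f/13 → f/14 → f/16 → f/18 → f/20 → f/22 → f/25 → f/29 → f/32 — 3 stops stopped down (darker).
Shutter speed: 1/500 → 1/640 → 1/800 — 2/3 stop faster (darker).
Net so far: 2 stops darker. ISO: 1600 → 2000 → 2500 → 3200 → 4000 → 5000 → 6400.

ISO 6400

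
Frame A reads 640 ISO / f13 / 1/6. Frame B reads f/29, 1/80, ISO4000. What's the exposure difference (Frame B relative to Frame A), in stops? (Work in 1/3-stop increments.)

3 1/3 stops darker

Aperture: f/13 → f/14 → f/16 → f/18 → f/20 → f/22 → f/25 → f/29 — 2 1/3 stops narrower (darker).
Shutter speed: 1/6 → 1/8 → 1/10 → 1/13 → 1/15 → 1/20 → 1/25 → 1/30 → 1/40 → 1/50 → 1/60 → 1/80 — 3 2/3 stops shorter (darker).
ISO: 640 → 800 → 1000 → 1250 → 1600 → 2000 → 2500 → 3200 → 4000 — 2 2/3 stops higher (brighter).
Net: −2 1/3 −3 2/3 +2 2/3 = −3 1/3 stops.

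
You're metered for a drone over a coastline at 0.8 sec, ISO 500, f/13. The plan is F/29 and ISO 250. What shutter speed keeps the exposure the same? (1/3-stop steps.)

8 s

Aperture: f/13 → f/14 → f/16 → f/18 → f/20 → f/22 → f/25 → f/29 — 2 1/3 stops smaller aperture (darker).
ISO: 500 → 400 → 320 → 250 — 1 stop dropped (darker).
Net change so far: 3 1/3 stops darker. Offset with the shutter speed: 0.8 → 1 → 1.3 → 1.6 → 2 → 2.5 → 3.2 → 4 → 5 → 6 → 8.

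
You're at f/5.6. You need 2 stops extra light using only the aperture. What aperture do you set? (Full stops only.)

Aperture: f/5.6 → f/4 → f/2.8 — 2 stops opened up (brighter).

f/2.8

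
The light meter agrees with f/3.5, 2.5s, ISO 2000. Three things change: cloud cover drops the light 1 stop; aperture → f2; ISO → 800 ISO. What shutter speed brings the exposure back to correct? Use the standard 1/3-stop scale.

Scene light: 1 stop darker.
Aperture: f/3.5 → f/3.2 → f/2.8 → f/2.5 → f/2.2 → f/2 — 1 2/3 stops wider (brighter).
ISO: 2000 → 1600 → 1250 → 1000 → 800 — 1 1/3 stops dropped (darker).
Net so far: 2/3 stop darker. Shutter speed: 2.5 → 3.2 → 4.

4 s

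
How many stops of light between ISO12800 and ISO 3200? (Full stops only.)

2 stops

12800 → 6400 → 3200 — count the steps: 2 stops.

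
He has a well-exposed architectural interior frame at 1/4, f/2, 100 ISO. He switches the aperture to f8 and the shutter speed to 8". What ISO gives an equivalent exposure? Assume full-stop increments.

Aperture: f/2 → f/2.8 → f/4 → f/5.6 → f/8 — 4 stops narrower (darker).
Shutter speed: 1/4 → 1/2 → 1 → 2 → 4 → 8 — 5 stops longer (brighter).
Net change so far: 1 stop brighter. Offset with the ISO: 100 → 50.

ISO 50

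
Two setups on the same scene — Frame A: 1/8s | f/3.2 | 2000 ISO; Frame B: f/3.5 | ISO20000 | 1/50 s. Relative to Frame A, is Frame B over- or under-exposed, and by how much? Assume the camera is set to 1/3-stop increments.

Aperture: f/3.2 → f/3.5 — 1/3 stop narrower (darker).
Shutter speed: 1/8 → 1/10 → 1/13 → 1/15 → 1/20 → 1/25 → 1/30 → 1/40 → 1/50 — 2 2/3 stops shorter (darker).
ISO: 2000 → 2500 → 3200 → 4000 → 5000 → 6400 → 8000 → 10000 → 12800 → 16000 → 20000 — 3 1/3 stops higher (brighter).
Net: −1/3 −2 2/3 +3 1/3 = +1/3 stops.

1/3 stop brighter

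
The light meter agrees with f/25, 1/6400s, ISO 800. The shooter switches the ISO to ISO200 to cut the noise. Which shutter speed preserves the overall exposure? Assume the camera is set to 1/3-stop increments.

ISO: 800 → 640 → 500 → 400 → 320 → 250 → 200 — 2 stops dropped (darker).
Need 2 stops brighter from the shutter speed: 1/6400 → 1/5000 → 1/4000 → 1/3200 → 1/2500 → 1/2000 → 1/1600.

1/1600s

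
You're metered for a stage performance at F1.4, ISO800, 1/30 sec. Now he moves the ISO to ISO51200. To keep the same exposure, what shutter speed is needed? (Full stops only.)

1/2000s

ISO: 800 → 1600 → 3200 → 6400 → 12800 → 25600 → 51200 — 6 stops higher (brighter).
Need 6 stops darker from the shutter speed: 1/30 → 1/60 → 1/125 → 1/250 → 1/500 → 1/1000 → 1/2000.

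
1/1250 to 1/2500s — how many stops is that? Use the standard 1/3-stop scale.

1 stop

1/1250 → 1/1600 → 1/2000 → 1/2500 — count the steps: 3 third-stops = 1 stop.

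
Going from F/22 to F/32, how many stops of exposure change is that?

1 stop

f/22 → f/32 — count the steps: 1 stop.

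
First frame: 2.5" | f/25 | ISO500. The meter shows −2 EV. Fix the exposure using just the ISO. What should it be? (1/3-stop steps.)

Underexposed by 2 stops → need 2 stops brighter.
ISO: 500 → 640 → 800 → 1000 → 1250 → 1600 → 2000.

ISO 2000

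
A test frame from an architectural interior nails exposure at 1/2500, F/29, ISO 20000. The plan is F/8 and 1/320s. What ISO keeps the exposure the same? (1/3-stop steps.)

ISO 200

Aperture: f/29 → f/25 → f/22 → f/20 → f/18 → f/16 → f/14 → f/13 → f/11 → f/10 → f/9 → f/8 — 3 2/3 stops larger aperture (brighter).
Shutter speed: 1/2500 → 1/2000 → 1/1600 → 1/1250 → 1/1000 → 1/800 → 1/640 → 1/500 → 1/400 → 1/320 — 3 stops longer (brighter).
Net change so far: 6 2/3 stops brighter. Offset with the ISO: 20000 → 16000 → 12800 → 10000 → 8000 → 6400 → 5000 → 4000 → 3200 → 2500 → 2000 → 1600 → 1250 → 1000 → 800 → 640 → 500 → 400 → 320 → 250 → 200.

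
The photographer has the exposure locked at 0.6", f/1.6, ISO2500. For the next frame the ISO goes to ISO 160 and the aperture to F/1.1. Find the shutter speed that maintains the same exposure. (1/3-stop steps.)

5 s

ISO: 2500 → 2000 → 1600 → 1250 → 1000 → 800 → 640 → 500 → 400 → 320 → 250 → 200 → 160 — 4 stops lower (darker).
Aperture: f/1.6 → f/1.4 → f/1.2 → f/1.1 — 1 stop opened up (brighter).
Net change so far: 3 stops darker. Offset with the shutter speed: 0.6 → 0.8 → 1 → 1.3 → 1.6 → 2 → 2.5 → 3.2 → 4 → 5.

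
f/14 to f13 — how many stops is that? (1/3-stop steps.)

1/3 stop

f/14 → f/13 — count the steps: 1 third-stops = 1/3 stop.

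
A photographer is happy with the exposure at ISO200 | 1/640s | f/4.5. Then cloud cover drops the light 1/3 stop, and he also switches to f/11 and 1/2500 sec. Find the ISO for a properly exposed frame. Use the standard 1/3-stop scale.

Scene light: 1/3 stop darker.
Aperture: f/4.5 → f/5 → f/5.6 → f/6.3 → f/7.1 → f/8 → f/9 → f/10 → f/11 — 2 2/3 stops narrower (darker).
Shutter speed: 1/640 → 1/800 → 1/1000 → 1/1250 → 1/1600 → 1/2000 → 1/2500 — 2 stops shorter (darker).
Net so far: 5 stops darker. ISO: 200 → 250 → 320 → 400 → 500 → 640 → 800 → 1000 → 1250 → 1600 → 2000 → 2500 → 3200 → 4000 → 5000 → 6400.

ISO 6400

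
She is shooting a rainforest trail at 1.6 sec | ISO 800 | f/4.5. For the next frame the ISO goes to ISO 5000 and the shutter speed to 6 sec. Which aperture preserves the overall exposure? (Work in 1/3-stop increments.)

ISO: 800 → 1000 → 1250 → 1600 → 2000 → 2500 → 3200 → 4000 → 5000 — 2 2/3 stops higher (brighter).
Shutter speed: 1.6 → 2 → 2.5 → 3.2 → 4 → 5 → 6 — 2 stops slower (brighter).
Net change so far: 4 2/3 stops brighter. Offset with the aperture: f/4.5 → f/5 → f/5.6 → f/6.3 → f/7.1 → f/8 → f/9 → f/10 → f/11 → f/13 → f/14 → f/16 → f/18 → f/20 → f/22.

f/22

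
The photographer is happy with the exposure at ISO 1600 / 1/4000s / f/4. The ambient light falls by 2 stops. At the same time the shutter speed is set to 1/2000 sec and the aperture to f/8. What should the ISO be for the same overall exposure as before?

Scene light: 2 stops darker.
Shutter speed: 1/4000 → 1/2000 — 1 stop slower (brighter).
Aperture: f/4 → f/5.6 → f/8 — 2 stops stopped down (darker).
Net so far: 3 stops darker. ISO: 1600 → 3200 → 6400 → 12800.

ISO 12800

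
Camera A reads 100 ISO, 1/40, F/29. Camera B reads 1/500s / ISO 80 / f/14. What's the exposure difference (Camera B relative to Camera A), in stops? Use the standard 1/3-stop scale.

Aperture: f/29 → f/25 → f/22 → f/20 → f/18 → f/16 → f/14 — 2 stops wider (brighter).
Shutter speed: 1/40 → 1/50 → 1/60 → 1/80 → 1/100 → 1/125 → 1/160 → 1/200 → 1/250 → 1/320 → 1/400 → 1/500 — 3 2/3 stops shorter (darker).
ISO: 100 → 80 — 1/3 stop dropped (darker).
Net: +2 −3 2/3 −1/3 = −2 stops.

2 stops darker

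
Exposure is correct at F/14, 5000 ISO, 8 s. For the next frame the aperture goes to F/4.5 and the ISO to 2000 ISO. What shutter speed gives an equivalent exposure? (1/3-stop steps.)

Aperture: f/14 → f/13 → f/11 → f/10 → f/9 → f/8 → f/7.1 → f/6.3 → f/5.6 → f/5 → f/4.5 — 3 1/3 stops wider (brighter).
ISO: 5000 → 4000 → 3200 → 2500 → 2000 — 1 1/3 stops dropped (darker).
Net change so far: 2 stops brighter. Offset with the shutter speed: 8 → 6 → 5 → 4 → 3.2 → 2.5 → 2.

2 s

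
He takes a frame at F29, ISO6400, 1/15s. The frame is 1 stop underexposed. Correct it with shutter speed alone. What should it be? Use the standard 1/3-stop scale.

1/8s

Underexposed by 1 stop → need 1 stop brighter.
Shutter speed: 1/15 → 1/13 → 1/10 → 1/8.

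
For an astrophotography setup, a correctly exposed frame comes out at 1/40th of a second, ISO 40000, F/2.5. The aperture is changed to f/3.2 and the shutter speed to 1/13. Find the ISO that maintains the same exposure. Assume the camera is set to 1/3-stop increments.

ISO 20000

Aperture: f/2.5 → f/2.8 → f/3.2 — 2/3 stop narrower (darker).
Shutter speed: 1/40 → 1/30 → 1/25 → 1/20 → 1/15 → 1/13 — 1 2/3 stops slower (brighter).
Net change so far: 1 stop brighter. Offset with the ISO: 40000 → 32000 → 25600 → 20000.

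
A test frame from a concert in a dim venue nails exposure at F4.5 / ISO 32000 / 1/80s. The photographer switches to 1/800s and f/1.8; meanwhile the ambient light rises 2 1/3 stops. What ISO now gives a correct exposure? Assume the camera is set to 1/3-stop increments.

Scene light: 2 1/3 stops brighter.
Shutter speed: 1/80 → 1/100 → 1/125 → 1/160 → 1/200 → 1/250 → 1/320 → 1/400 → 1/500 → 1/640 → 1/800 — 3 1/3 stops faster (darker).
Aperture: f/4.5 → f/4 → f/3.5 → f/3.2 → f/2.8 → f/2.5 → f/2.2 → f/2 → f/1.8 — 2 2/3 stops opened up (brighter).
Net so far: 1 2/3 stops brighter. ISO: 32000 → 25600 → 20000 → 16000 → 12800 → 10000.

ISO 10000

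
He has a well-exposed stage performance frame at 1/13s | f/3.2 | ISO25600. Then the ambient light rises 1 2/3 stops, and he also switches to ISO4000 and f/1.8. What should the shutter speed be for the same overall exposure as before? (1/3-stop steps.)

Scene light: 1 2/3 stops brighter.
ISO: 25600 → 20000 → 16000 → 12800 → 10000 → 8000 → 6400 → 5000 → 4000 — 2 2/3 stops dropped (darker).
Aperture: f/3.2 → f/2.8 → f/2.5 → f/2.2 → f/2 → f/1.8 — 1 2/3 stops opened up (brighter).
Net so far: 2/3 stop brighter. Shutter speed: 1/13 → 1/15 → 1/20.

1/20s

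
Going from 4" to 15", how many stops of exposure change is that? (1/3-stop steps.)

4 → 5 → 6 → 8 → 10 → 13 → 15 — count the steps: 6 third-stops = 2 stops.

2 stops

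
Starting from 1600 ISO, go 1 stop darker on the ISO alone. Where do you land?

ISO 800

ISO: 1600 → 800 — 1 stop dropped (darker).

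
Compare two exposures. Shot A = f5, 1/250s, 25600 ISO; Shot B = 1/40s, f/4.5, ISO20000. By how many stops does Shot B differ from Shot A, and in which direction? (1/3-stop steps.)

2 2/3 stops brighter

Aperture: f/5 → f/4.5 — 1/3 stop opened up (brighter).
Shutter speed: 1/250 → 1/200 → 1/160 → 1/125 → 1/100 → 1/80 → 1/60 → 1/50 → 1/40 — 2 2/3 stops slower (brighter).
ISO: 25600 → 20000 — 1/3 stop dropped (darker).
Net: +1/3 +2 2/3 −1/3 = +2 2/3 stops.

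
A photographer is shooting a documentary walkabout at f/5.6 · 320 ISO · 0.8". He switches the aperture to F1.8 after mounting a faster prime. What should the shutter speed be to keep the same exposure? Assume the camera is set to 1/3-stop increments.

Aperture: f/5.6 → f/5 → f/4.5 → f/4 → f/3.5 → f/3.2 → f/2.8 → f/2.5 → f/2.2 → f/2 → f/1.8 — 3 1/3 stops opened up (brighter).
Need 3 1/3 stops darker from the shutter speed: 0.8 → 0.6 → 0.5 → 0.4 → 0.3 → 1/4 → 1/5 → 1/6 → 1/8 → 1/10 → 1/13.

1/13s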